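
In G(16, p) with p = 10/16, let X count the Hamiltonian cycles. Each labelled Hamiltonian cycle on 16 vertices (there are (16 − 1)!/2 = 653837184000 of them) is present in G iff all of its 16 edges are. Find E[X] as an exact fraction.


K_16 has (16 − 1)!/2 = 653837184000 labelled Hamiltonian cycles.
For each such Hamiltonian cycle H, let X_H = 1 if all 16 edges of H are present in G. Then P[X_H = 1] = p^{16} = (5/8)^{16} = 152587890625/281474976710656.
Summing the indicators: E[X] = Σ_H E[X_H] = 653837184000 · p^{16} = 653837184000 · 152587890625/281474976710656 = 97429332733154296875/274877906944.
Numerically: E[X] ≈ 3.54446e+08.

E[X] = 653837184000 · (5/8)^{16} = 97429332733154296875/274877906944 ≈ 3.54446e+08.


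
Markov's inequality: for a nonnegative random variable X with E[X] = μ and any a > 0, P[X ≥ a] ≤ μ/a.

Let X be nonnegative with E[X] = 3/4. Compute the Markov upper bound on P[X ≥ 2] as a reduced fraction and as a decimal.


μ = E[X] = 3/4, a = 2.
Markov: P[X ≥ 2] ≤ μ/a = (3/4)/2 = 3/8.
Numerically: ≈ 0.375.
(Since a = 2 > μ = 0.750, the bound 3/8 is < 1 and informative.)

P[X ≥ 2] ≤ 3/8 ≈ 0.375.


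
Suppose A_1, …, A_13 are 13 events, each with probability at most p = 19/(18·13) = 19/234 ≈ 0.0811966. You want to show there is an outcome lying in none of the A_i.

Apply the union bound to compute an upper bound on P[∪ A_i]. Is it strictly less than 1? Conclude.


Union bound: P[∪_{i=1}^{13} A_i] ≤ Σ_i P[A_i] ≤ 13·p = 13·(19/234) = 19/18.
Numerically: 19/18 ≈ 1.0555556.
Is 19/18 < 1? NO.
Since the bound 19/18 is ≥ 1, the union bound is uninformative here; it does NOT by itself certify existence.

13·p = 19/18 ≈ 1.0555556; existence NOT certified by the union bound.


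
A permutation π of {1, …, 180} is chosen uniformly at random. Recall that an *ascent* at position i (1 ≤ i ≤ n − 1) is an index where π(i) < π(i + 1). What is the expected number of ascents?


Write X = Σ X_I over i = 1, …, 179, with X_I the indicator of one ascent.
There are 179 indicators.
For each fixed i, the pair (π(i), π(i+1)) is a uniformly random ordered pair of distinct values from {1, …, 180}; by symmetry P[π(i) < π(i+1)] = 1/2.
By linearity: E[X] = 179 · (1/2) = (180 − 1) · (1/2) = 179/2 ≈ 89.500000.

E[X] = 179/2 = 89.500000.


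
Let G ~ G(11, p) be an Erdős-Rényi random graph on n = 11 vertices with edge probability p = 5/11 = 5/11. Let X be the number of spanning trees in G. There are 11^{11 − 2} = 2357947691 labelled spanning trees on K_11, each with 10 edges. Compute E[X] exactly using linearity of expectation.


K_11 has 11^{11 − 2} = 2357947691 labelled spanning trees.
For each such spanning tree H, let X_H = 1 if all 10 edges of H are present in G. Then P[X_H = 1] = p^{10} = (5/11)^{10} = 9765625/25937424601.
By linearity: E[X] = Σ_H E[X_H] = 2357947691 · p^{10} = 2357947691 · 9765625/25937424601 = 9765625/11.
Numerically: E[X] ≈ 8.878e+05.

E[X] = 2357947691 · (5/11)^{10} = 9765625/11 ≈ 8.878e+05.


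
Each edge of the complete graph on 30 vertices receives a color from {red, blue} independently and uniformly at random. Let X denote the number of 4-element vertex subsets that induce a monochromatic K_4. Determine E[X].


Let X = Σ_S X_S over the C(30, 4) = 27405 subsets S of size 4, where X_S = 1 if the K_4 on S is monochromatic.
For a fixed S, the K_4 on S has C(4, 2) = 6 edges. P[all 6 edges red] = (1/2)^6, and likewise for blue, so P[monochromatic] = 2·(1/2)^6 = 2^{1 − 6} = 1/32.
By linearity of expectation: E[X] = C(30, 4) · 2^{1 − 6} = 27405 · 1/32 = 27405/32.
Numerically: E[X] ≈ 856.406.

E[X] = C(30,4)·2^(1−C(4,2)) = 27405/32 ≈ 856.406.


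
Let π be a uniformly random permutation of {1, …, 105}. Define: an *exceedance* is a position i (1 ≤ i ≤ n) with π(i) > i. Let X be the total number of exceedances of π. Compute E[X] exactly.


Write X = Σ_{i=1}^{105} X_i, where X_i = 1_{π(i) > i}.
For each fixed i, π(i) is uniform over {1, …, 105} (marginal of a uniform permutation), so P[π(i) > i] = (n − i)/n. Summing: Σ_{i=1}^{105} (n − i)/n = (0 + 1 + … + 104)/105 = 105(105 − 1)/(2·105) = (105 − 1)/2.
Hence E[X] = Σ_{i=1}^{105} (105 − i)/105 = 52 ≈ 52.000.

E[X] = 52 = 52.000.


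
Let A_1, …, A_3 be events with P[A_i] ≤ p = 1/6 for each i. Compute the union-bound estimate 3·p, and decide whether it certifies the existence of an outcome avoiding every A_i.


Union bound: P[∪_{i=1}^{3} A_i] ≤ Σ_i P[A_i] ≤ 3·p = 3·(1/6) = 1/2.
Numerically: 1/2 ≈ 0.500000.
Is 1/2 < 1? YES.
Since P[∪ A_i] ≤ 1/2 < 1, the complement has P[∩ A_i^c] ≥ 1 − 1/2 = 1/2 > 0, so some outcome avoids every A_i.

3·p = 1/2 ≈ 0.500000; existence CERTIFIED by the union bound.


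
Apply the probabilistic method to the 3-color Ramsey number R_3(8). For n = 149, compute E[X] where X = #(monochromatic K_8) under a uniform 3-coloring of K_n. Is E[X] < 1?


E[X] = C(149, 8) · 3^{1 − 28} = 4976826800946 · 3^{−27} = 4976826800946/7625597484987.
As a reduced fraction: E[X] = 1658942266982/2541865828329 ≈ 0.653.
Is E[X] < 1? YES.
Since E[X] < 1, there exists a 3-coloring of K_{149} with no monochromatic K_8; hence R_3(8) > 149.

E[X] = 1658942266982/2541865828329 ≈ 0.653; E[X] < 1, so R_3(8) > 149.


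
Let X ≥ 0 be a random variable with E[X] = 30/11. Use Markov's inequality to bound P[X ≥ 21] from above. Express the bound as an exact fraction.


μ = E[X] = 30/11, a = 21.
Markov: P[X ≥ 21] ≤ μ/a = (30/11)/21 = 10/77.
Numerically: ≈ 0.12987.
(Since a = 21 > μ = 2.72727, the bound 10/77 is < 1 and informative.)

P[X ≥ 21] ≤ 10/77 ≈ 0.12987.


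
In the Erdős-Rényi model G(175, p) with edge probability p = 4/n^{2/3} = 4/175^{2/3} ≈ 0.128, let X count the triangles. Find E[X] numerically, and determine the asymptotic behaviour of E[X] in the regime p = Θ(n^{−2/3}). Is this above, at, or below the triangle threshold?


Number of potential triangles: C(175, 3) = 877975.
Each occurs with probability p³ ≈ (0.128)³ ≈ 2.08980e-03.
By linearity: E[X] = C(175, 3)·p³ ≈ 877975 · 2.08980e-03 ≈ 1834.789.
Since α = 2/3 < 1, p = c/n^{2/3} ≫ 1/n is above the triangle threshold p ~ 1/n. Asymptotically E[X] ~ (c³/6)·n^{3(1−α)} = (4³/6)·n^{1} → ∞; triangles are abundant w.h.p.

E[X] ≈ 1834.789; in regime p = Θ(1/n^{2/3}) E[X] diverges (above the triangle threshold p ~ 1/n).


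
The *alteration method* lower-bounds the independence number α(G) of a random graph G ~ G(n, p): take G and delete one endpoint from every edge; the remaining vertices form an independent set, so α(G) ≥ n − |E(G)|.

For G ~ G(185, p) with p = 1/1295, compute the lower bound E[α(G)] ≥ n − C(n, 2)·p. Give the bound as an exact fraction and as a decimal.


E[|E(G)|] = C(185, 2)·p = 17020 · (1/1295) = 92/7.
E[α(G)] ≥ n − E[|E(G)|] = 185 − 92/7 = 1203/7.
Numerically: ≈ 171.85714.
(This is only a lower bound; the true E[α(G)] may be larger.)

E[α(G)] ≥ 1203/7 ≈ 171.85714.


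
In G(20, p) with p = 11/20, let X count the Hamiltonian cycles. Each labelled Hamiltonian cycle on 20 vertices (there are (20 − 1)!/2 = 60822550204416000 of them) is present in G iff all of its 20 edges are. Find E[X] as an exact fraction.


K_20 has (20 − 1)!/2 = 60822550204416000 labelled Hamiltonian cycles.
For each such Hamiltonian cycle H, let X_H = 1 if all 20 edges of H are present in G. Then P[X_H = 1] = p^{20} = (11/20)^{20} = 672749994932560009201/104857600000000000000000000.
By linearity: E[X] = Σ_H E[X_H] = 60822550204416000 · p^{20} = 60822550204416000 · 672749994932560009201/104857600000000000000000000 = 9989836509230039246035759128621/25600000000000000000.
Numerically: E[X] ≈ 3.902e+11.

E[X] = 60822550204416000 · (11/20)^{20} = 9989836509230039246035759128621/25600000000000000000 ≈ 3.902e+11.


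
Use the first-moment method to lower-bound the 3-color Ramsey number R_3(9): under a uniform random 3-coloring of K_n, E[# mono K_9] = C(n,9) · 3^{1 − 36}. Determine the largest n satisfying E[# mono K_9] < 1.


We need C(n, 9) · 3^{1 − 36} < 1, i.e. C(n, 9) < 3^{36 − 1} = 50031545098999707.
Check values of n near the boundary:
  n = 300: C(300, 9) = 48052241692154700; 48052241692154700 < 50031545098999707? YES
  n = 301: C(301, 9) = 49533303936090975; 49533303936090975 < 50031545098999707? YES
  n = 302: C(302, 9) = 51054804739588650; 51054804739588650 < 50031545098999707? NO
  n = 303: C(303, 9) = 52617706925494425; 52617706925494425 < 50031545098999707? NO
  n = 304: C(304, 9) = 54222992899492560; 54222992899492560 < 50031545098999707? NO
The largest n with C(n, 9) < 50031545098999707 is n = 301 (where E[X] = 16511101312030325/16677181699666569 ≈ 0.99004). Hence R_3(9) > 301, i.e. R_3(9) ≥ 302.

Largest n = 301; hence R_3(9) > 301.


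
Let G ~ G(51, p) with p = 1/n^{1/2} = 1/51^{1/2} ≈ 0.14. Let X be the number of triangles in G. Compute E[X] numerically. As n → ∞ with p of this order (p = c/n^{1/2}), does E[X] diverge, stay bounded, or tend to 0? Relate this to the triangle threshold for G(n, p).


Number of potential triangles: C(51, 3) = 20825.
Each occurs with probability p³ ≈ (0.14)³ ≈ 2.74565e-03.
By linearity: E[X] = C(51, 3)·p³ ≈ 20825 · 2.74565e-03 ≈ 57.178.
Since α = 1/2 < 1, p = c/n^{1/2} ≫ 1/n is above the triangle threshold p ~ 1/n. Asymptotically E[X] ~ (c³/6)·n^{3(1−α)} = (1³/6)·n^{1.5} → ∞; triangles are abundant w.h.p.

E[X] ≈ 57.178; in regime p = Θ(1/n^{1/2}) E[X] diverges (above the triangle threshold p ~ 1/n).


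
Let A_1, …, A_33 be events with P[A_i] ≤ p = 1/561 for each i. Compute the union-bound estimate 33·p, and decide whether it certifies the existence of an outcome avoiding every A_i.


Union bound: P[∪_{i=1}^{33} A_i] ≤ Σ_i P[A_i] ≤ 33·p = 33·(1/561) = 1/17.
Numerically: 1/17 ≈ 0.0588235.
Is 1/17 < 1? YES.
Since P[∪ A_i] ≤ 1/17 < 1, the complement has P[∩ A_i^c] ≥ 1 − 1/17 = 16/17 > 0, so some outcome avoids every A_i.

33·p = 1/17 ≈ 0.0588235; existence CERTIFIED by the union bound.


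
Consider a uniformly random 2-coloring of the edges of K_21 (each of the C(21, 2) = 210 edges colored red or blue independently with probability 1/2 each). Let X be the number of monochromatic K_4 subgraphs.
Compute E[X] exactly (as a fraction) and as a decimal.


Let X = Σ_S X_S over the C(21, 4) = 5985 subsets S of size 4, where X_S = 1 if the K_4 on S is monochromatic.
For a fixed S, the K_4 on S has C(4, 2) = 6 edges. P[all 6 edges red] = (1/2)^6, and likewise for blue, so P[monochromatic] = 2·(1/2)^6 = 2^{1 − 6} = 1/32.
By linearity of expectation: E[X] = C(21, 4) · 2^{1 − 6} = 5985 · 1/32 = 5985/32.
Numerically: E[X] ≈ 187.031250.

E[X] = C(21,4)·2^(1−C(4,2)) = 5985/32 ≈ 187.031250.


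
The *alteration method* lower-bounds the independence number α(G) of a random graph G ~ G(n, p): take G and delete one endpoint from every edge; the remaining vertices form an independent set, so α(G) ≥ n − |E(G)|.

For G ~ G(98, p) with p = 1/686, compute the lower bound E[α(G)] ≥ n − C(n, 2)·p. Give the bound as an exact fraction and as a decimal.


E[|E(G)|] = C(98, 2)·p = 4753 · (1/686) = 97/14.
E[α(G)] ≥ n − E[|E(G)|] = 98 − 97/14 = 1275/14.
Numerically: ≈ 91.071429.
(This is only a lower bound; the true E[α(G)] may be larger.)

E[α(G)] ≥ 1275/14 ≈ 91.071429.


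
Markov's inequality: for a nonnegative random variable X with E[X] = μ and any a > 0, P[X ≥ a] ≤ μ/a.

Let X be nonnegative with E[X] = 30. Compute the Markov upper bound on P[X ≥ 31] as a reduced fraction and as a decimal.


μ = E[X] = 30, a = 31.
Markov: P[X ≥ 31] ≤ μ/a = (30)/31 = 30/31.
Numerically: ≈ 0.968.
(Since a = 31 > μ = 30.000, the bound 30/31 is < 1 and informative.)

P[X ≥ 31] ≤ 30/31 ≈ 0.968.


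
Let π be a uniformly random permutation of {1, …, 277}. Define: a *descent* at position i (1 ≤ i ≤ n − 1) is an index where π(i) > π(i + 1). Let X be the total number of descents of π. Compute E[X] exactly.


Write X = Σ X_I over i = 1, …, 276, with X_I the indicator of one descent.
There are 276 indicators.
For each fixed i, the pair (π(i), π(i+1)) is a uniformly random ordered pair of distinct values from {1, …, 277}; by symmetry P[π(i) > π(i+1)] = 1/2.
By linearity: E[X] = 276 · (1/2) = (277 − 1) · (1/2) = 138 ≈ 138.00000.

E[X] = 138 = 138.00000.


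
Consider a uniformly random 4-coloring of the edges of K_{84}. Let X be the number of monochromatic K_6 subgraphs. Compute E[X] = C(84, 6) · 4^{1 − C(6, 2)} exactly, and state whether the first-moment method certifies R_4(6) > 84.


E[X] = C(84, 6) · 4^{1 − 15} = 406481544 · 4^{−14} = 406481544/268435456.
As a reduced fraction: E[X] = 50810193/33554432 ≈ 1.514.
Is E[X] < 1? NO.
Since E[X] ≥ 1, the first-moment bound is inconclusive at n = 84; it does NOT by itself certify R_4(6) > 84.

E[X] = 50810193/33554432 ≈ 1.514; E[X] ≥ 1; first-moment method inconclusive here.


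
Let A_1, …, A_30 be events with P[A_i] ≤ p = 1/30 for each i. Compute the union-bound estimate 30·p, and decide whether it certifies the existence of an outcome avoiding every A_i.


Union bound: P[∪_{i=1}^{30} A_i] ≤ Σ_i P[A_i] ≤ 30·p = 30·(1/30) = 1.
Numerically: 1 ≈ 1.0000000.
Is 1 < 1? NO.
Since the bound 1 is ≥ 1, the union bound is uninformative here; it does NOT by itself certify existence.

30·p = 1 ≈ 1.0000000; existence NOT certified by the union bound.


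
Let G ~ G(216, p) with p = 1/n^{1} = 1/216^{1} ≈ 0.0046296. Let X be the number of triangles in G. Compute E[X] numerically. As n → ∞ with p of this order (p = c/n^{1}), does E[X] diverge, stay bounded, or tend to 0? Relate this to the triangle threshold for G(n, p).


Number of potential triangles: C(216, 3) = 1656360.
Each occurs with probability p³ ≈ (0.0046296)³ ≈ 9.9229030e-08.
By linearity: E[X] = C(216, 3)·p³ ≈ 1656360 · 9.9229030e-08 ≈ 0.16436.
Here α = 1, so p = 1/n is exactly at the triangle threshold p ~ 1/n. Asymptotically E[X] → c³/6 = 1³/6 = 1/6 ≈ 0.16667, a bounded constant. In this regime the triangle count is asymptotically Poisson(c³/6).

E[X] ≈ 0.16436; in regime p = Θ(1/n^{1}) E[X] stays bounded (at the triangle threshold p ~ 1/n).


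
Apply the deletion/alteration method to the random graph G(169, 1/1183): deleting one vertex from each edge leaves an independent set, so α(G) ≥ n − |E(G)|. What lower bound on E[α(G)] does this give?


E[|E(G)|] = C(169, 2)·p = 14196 · (1/1183) = 12.
E[α(G)] ≥ n − E[|E(G)|] = 169 − 12 = 157.
Numerically: ≈ 157.000.
(This is only a lower bound; the true E[α(G)] may be larger.)

E[α(G)] ≥ 157 ≈ 157.000.


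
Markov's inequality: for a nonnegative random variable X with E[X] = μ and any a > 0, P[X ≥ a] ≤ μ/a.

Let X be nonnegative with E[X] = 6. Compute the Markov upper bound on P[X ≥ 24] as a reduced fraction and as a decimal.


μ = E[X] = 6, a = 24.
Markov: P[X ≥ 24] ≤ μ/a = (6)/24 = 1/4.
Numerically: ≈ 0.250.
(Since a = 24 > μ = 6.000, the bound 1/4 is < 1 and informative.)

P[X ≥ 24] ≤ 1/4 ≈ 0.250.


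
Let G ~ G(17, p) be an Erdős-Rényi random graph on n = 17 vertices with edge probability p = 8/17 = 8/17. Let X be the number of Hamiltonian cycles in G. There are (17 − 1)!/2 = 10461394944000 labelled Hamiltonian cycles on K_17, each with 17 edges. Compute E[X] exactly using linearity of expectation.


K_17 has (17 − 1)!/2 = 10461394944000 labelled Hamiltonian cycles.
For each such Hamiltonian cycle H, let X_H = 1 if all 17 edges of H are present in G. Then P[X_H = 1] = p^{17} = (8/17)^{17} = 2251799813685248/827240261886336764177.
By linearity of expectation: E[X] = Σ_H E[X_H] = 10461394944000 · p^{17} = 10461394944000 · 2251799813685248/827240261886336764177 = 23556967185786995434586112000/827240261886336764177.
Numerically: E[X] ≈ 2.8477e+07.

E[X] = 10461394944000 · (8/17)^{17} = 23556967185786995434586112000/827240261886336764177 ≈ 2.8477e+07.


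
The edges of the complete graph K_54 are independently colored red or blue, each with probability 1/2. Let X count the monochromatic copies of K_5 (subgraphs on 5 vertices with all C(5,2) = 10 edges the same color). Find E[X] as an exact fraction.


Let X = Σ_S X_S over the C(54, 5) = 3162510 subsets S of size 5, where X_S = 1 if the K_5 on S is monochromatic.
For a fixed S, the K_5 on S has C(5, 2) = 10 edges. P[all 10 edges red] = (1/2)^10, and likewise for blue, so P[monochromatic] = 2·(1/2)^10 = 2^{1 − 10} = 1/512.
By linearity: E[X] = C(54, 5) · 2^{1 − 10} = 3162510 · 1/512 = 1581255/256.
Numerically: E[X] ≈ 6176.7773.

E[X] = C(54,5)·2^(1−C(5,2)) = 1581255/256 ≈ 6176.7773.


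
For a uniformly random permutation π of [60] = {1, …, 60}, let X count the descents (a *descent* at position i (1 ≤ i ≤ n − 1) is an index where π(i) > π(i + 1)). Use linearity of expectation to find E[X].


Write X = Σ X_I over i = 1, …, 59, with X_I the indicator of one descent.
There are 59 indicators.
For each fixed i, the pair (π(i), π(i+1)) is a uniformly random ordered pair of distinct values from {1, …, 60}; by symmetry P[π(i) > π(i+1)] = 1/2.
By linearity: E[X] = 59 · (1/2) = (60 − 1) · (1/2) = 59/2 ≈ 29.500.

E[X] = 59/2 = 29.500.


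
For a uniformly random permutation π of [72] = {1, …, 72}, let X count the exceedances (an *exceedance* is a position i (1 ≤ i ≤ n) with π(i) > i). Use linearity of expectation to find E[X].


Write X = Σ_{i=1}^{72} X_i, where X_i = 1_{π(i) > i}.
For each fixed i, π(i) is uniform over {1, …, 72} (marginal of a uniform permutation), so P[π(i) > i] = (n − i)/n. Summing: Σ_{i=1}^{72} (n − i)/n = (0 + 1 + … + 71)/72 = 72(72 − 1)/(2·72) = (72 − 1)/2.
Hence E[X] = Σ_{i=1}^{72} (72 − i)/72 = 71/2 ≈ 35.5000.

E[X] = 71/2 = 35.5000.


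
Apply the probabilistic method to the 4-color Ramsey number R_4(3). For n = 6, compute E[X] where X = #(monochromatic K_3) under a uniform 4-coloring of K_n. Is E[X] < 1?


E[X] = C(6, 3) · 4^{1 − 3} = 20 · 4^{−2} = 20/16.
As a reduced fraction: E[X] = 5/4 ≈ 1.2500000.
Is E[X] < 1? NO.
Since E[X] ≥ 1, the first-moment bound is inconclusive at n = 6; it does NOT by itself certify R_4(3) > 6.

E[X] = 5/4 ≈ 1.2500000; E[X] ≥ 1; first-moment method inconclusive here.


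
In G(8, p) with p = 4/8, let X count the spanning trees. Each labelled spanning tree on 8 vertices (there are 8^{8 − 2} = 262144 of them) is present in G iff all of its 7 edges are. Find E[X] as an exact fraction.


K_8 has 8^{8 − 2} = 262144 labelled spanning trees.
For each such spanning tree H, let X_H = 1 if all 7 edges of H are present in G. Then P[X_H = 1] = p^{7} = (1/2)^{7} = 1/128.
By linearity of expectation: E[X] = Σ_H E[X_H] = 262144 · p^{7} = 262144 · 1/128 = 2048.
Numerically: E[X] ≈ 2048.

E[X] = 262144 · (1/2)^{7} = 2048 ≈ 2048.


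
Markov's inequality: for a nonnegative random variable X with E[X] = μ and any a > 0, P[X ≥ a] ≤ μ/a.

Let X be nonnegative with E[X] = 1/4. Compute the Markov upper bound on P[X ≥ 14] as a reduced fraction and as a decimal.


μ = E[X] = 1/4, a = 14.
Markov: P[X ≥ 14] ≤ μ/a = (1/4)/14 = 1/56.
Numerically: ≈ 0.018.
(Since a = 14 > μ = 0.250, the bound 1/56 is < 1 and informative.)

P[X ≥ 14] ≤ 1/56 ≈ 0.018.


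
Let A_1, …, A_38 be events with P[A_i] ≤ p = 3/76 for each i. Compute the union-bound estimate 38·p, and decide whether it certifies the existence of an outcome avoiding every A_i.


Union bound: P[∪_{i=1}^{38} A_i] ≤ Σ_i P[A_i] ≤ 38·p = 38·(3/76) = 3/2.
Numerically: 3/2 ≈ 1.500000.
Is 3/2 < 1? NO.
Since the bound 3/2 is ≥ 1, the union bound is uninformative here; it does NOT by itself certify existence.

38·p = 3/2 ≈ 1.500000; existence NOT certified by the union bound.


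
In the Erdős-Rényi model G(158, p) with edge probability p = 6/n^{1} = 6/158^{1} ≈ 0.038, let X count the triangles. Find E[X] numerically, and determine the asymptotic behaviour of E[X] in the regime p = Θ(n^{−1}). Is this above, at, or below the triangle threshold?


Number of potential triangles: C(158, 3) = 644956.
Each occurs with probability p³ ≈ (0.038)³ ≈ 5.47624e-05.
By linearity: E[X] = C(158, 3)·p³ ≈ 644956 · 5.47624e-05 ≈ 35.319.
Here α = 1, so p = 6/n is exactly at the triangle threshold p ~ 1/n. Asymptotically E[X] → c³/6 = 6³/6 = 36 ≈ 36.000, a bounded constant. In this regime the triangle count is asymptotically Poisson(c³/6).

E[X] ≈ 35.319; in regime p = Θ(1/n^{1}) E[X] stays bounded (at the triangle threshold p ~ 1/n).


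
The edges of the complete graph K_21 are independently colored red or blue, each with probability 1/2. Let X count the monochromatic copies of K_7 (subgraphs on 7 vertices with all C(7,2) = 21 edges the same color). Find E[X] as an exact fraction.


Let X = Σ_S X_S over the C(21, 7) = 116280 subsets S of size 7, where X_S = 1 if the K_7 on S is monochromatic.
For a fixed S, the K_7 on S has C(7, 2) = 21 edges. P[all 21 edges red] = (1/2)^21, and likewise for blue, so P[monochromatic] = 2·(1/2)^21 = 2^{1 − 21} = 1/1048576.
By linearity: E[X] = C(21, 7) · 2^{1 − 21} = 116280 · 1/1048576 = 14535/131072.
Numerically: E[X] ≈ 0.110893.

E[X] = C(21,7)·2^(1−C(7,2)) = 14535/131072 ≈ 0.110893.


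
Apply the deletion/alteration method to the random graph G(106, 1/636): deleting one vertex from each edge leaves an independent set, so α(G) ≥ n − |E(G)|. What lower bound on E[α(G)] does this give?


E[|E(G)|] = C(106, 2)·p = 5565 · (1/636) = 35/4.
E[α(G)] ≥ n − E[|E(G)|] = 106 − 35/4 = 389/4.
Numerically: ≈ 97.25000.
(This is only a lower bound; the true E[α(G)] may be larger.)

E[α(G)] ≥ 389/4 ≈ 97.25000.


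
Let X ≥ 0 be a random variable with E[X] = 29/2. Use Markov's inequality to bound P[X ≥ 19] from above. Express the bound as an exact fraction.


μ = E[X] = 29/2, a = 19.
Markov: P[X ≥ 19] ≤ μ/a = (29/2)/19 = 29/38.
Numerically: ≈ 0.763.
(Since a = 19 > μ = 14.500, the bound 29/38 is < 1 and informative.)

P[X ≥ 19] ≤ 29/38 ≈ 0.763.


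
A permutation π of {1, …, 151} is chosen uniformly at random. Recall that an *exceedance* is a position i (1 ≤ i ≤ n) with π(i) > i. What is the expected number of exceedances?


Write X = Σ_{i=1}^{151} X_i, where X_i = 1_{π(i) > i}.
For each fixed i, π(i) is uniform over {1, …, 151} (marginal of a uniform permutation), so P[π(i) > i] = (n − i)/n. Summing: Σ_{i=1}^{151} (n − i)/n = (0 + 1 + … + 150)/151 = 151(151 − 1)/(2·151) = (151 − 1)/2.
Hence E[X] = Σ_{i=1}^{151} (151 − i)/151 = 75 ≈ 75.0000.

E[X] = 75 = 75.0000.


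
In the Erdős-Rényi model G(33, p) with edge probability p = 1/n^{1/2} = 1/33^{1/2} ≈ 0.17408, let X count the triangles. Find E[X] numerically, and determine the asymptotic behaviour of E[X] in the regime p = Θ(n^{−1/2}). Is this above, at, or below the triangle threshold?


Number of potential triangles: C(33, 3) = 5456.
Each occurs with probability p³ ≈ (0.17408)³ ≈ 5.2750805e-03.
By linearity: E[X] = C(33, 3)·p³ ≈ 5456 · 5.2750805e-03 ≈ 28.78084.
Since α = 1/2 < 1, p = c/n^{1/2} ≫ 1/n is above the triangle threshold p ~ 1/n. Asymptotically E[X] ~ (c³/6)·n^{3(1−α)} = (1³/6)·n^{1.5} → ∞; triangles are abundant w.h.p.

E[X] ≈ 28.78084; in regime p = Θ(1/n^{1/2}) E[X] diverges (above the triangle threshold p ~ 1/n).


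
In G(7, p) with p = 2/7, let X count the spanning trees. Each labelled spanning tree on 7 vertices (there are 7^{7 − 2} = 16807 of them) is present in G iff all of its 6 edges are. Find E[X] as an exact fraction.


K_7 has 7^{7 − 2} = 16807 labelled spanning trees.
For each such spanning tree H, let X_H = 1 if all 6 edges of H are present in G. Then P[X_H = 1] = p^{6} = (2/7)^{6} = 64/117649.
Summing the indicators: E[X] = Σ_H E[X_H] = 16807 · p^{6} = 16807 · 64/117649 = 64/7.
Numerically: E[X] ≈ 9.1429.

E[X] = 16807 · (2/7)^{6} = 64/7 ≈ 9.1429.


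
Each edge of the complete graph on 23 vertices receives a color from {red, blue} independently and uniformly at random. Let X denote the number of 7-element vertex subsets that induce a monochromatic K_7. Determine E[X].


Let X = Σ_S X_S over the C(23, 7) = 245157 subsets S of size 7, where X_S = 1 if the K_7 on S is monochromatic.
For a fixed S, the K_7 on S has C(7, 2) = 21 edges. P[all 21 edges red] = (1/2)^21, and likewise for blue, so P[monochromatic] = 2·(1/2)^21 = 2^{1 − 21} = 1/1048576.
Summing: E[X] = C(23, 7) · 2^{1 − 21} = 245157 · 1/1048576 = 245157/1048576.
Numerically: E[X] ≈ 0.2338.

E[X] = C(23,7)·2^(1−C(7,2)) = 245157/1048576 ≈ 0.2338.


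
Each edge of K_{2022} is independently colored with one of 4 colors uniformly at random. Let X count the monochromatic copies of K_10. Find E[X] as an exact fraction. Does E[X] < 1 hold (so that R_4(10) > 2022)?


E[X] = C(2022, 10) · 4^{1 − 45} = 307870445231474093395937796 · 4^{−44} = 307870445231474093395937796/309485009821345068724781056.
As a reduced fraction: E[X] = 76967611307868523348984449/77371252455336267181195264 ≈ 0.99478.
Is E[X] < 1? YES.
Since E[X] < 1, there exists a 4-coloring of K_{2022} with no monochromatic K_10; hence R_4(10) > 2022.

E[X] = 76967611307868523348984449/77371252455336267181195264 ≈ 0.99478; E[X] < 1, so R_4(10) > 2022.


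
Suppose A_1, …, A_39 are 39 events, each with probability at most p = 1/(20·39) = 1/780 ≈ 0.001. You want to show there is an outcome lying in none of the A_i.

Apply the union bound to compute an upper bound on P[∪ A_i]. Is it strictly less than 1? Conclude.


Union bound: P[∪_{i=1}^{39} A_i] ≤ Σ_i P[A_i] ≤ 39·p = 39·(1/780) = 1/20.
Numerically: 1/20 ≈ 0.050.
Is 1/20 < 1? YES.
Since P[∪ A_i] ≤ 1/20 < 1, the complement has P[∩ A_i^c] ≥ 1 − 1/20 = 19/20 > 0, so some outcome avoids every A_i.

39·p = 1/20 ≈ 0.050; existence CERTIFIED by the union bound.


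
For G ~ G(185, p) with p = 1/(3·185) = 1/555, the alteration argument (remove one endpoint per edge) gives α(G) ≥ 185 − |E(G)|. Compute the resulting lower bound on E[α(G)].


E[|E(G)|] = C(185, 2)·p = 17020 · (1/555) = 92/3.
E[α(G)] ≥ n − E[|E(G)|] = 185 − 92/3 = 463/3.
Numerically: ≈ 154.3333.
(This is only a lower bound; the true E[α(G)] may be larger.)

E[α(G)] ≥ 463/3 ≈ 154.3333.


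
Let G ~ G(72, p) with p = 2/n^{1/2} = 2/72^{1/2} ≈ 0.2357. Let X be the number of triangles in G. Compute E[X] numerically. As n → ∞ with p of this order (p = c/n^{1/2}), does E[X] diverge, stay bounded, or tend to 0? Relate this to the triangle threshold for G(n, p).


Number of potential triangles: C(72, 3) = 59640.
Each occurs with probability p³ ≈ (0.2357)³ ≈ 1.3094570e-02.
By linearity: E[X] = C(72, 3)·p³ ≈ 59640 · 1.3094570e-02 ≈ 780.96016.
Since α = 1/2 < 1, p = c/n^{1/2} ≫ 1/n is above the triangle threshold p ~ 1/n. Asymptotically E[X] ~ (c³/6)·n^{3(1−α)} = (2³/6)·n^{1.5} → ∞; triangles are abundant w.h.p.

E[X] ≈ 780.96016; in regime p = Θ(1/n^{1/2}) E[X] diverges (above the triangle threshold p ~ 1/n).


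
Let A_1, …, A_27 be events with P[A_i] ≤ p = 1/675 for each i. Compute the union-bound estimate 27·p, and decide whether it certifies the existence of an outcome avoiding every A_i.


Union bound: P[∪_{i=1}^{27} A_i] ≤ Σ_i P[A_i] ≤ 27·p = 27·(1/675) = 1/25.
Numerically: 1/25 ≈ 0.0400000.
Is 1/25 < 1? YES.
Since P[∪ A_i] ≤ 1/25 < 1, the complement has P[∩ A_i^c] ≥ 1 − 1/25 = 24/25 > 0, so some outcome avoids every A_i.

27·p = 1/25 ≈ 0.0400000; existence CERTIFIED by the union bound.


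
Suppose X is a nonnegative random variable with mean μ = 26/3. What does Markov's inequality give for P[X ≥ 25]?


μ = E[X] = 26/3, a = 25.
Markov: P[X ≥ 25] ≤ μ/a = (26/3)/25 = 26/75.
Numerically: ≈ 0.34667.
(Since a = 25 > μ = 8.66667, the bound 26/75 is < 1 and informative.)

P[X ≥ 25] ≤ 26/75 ≈ 0.34667.


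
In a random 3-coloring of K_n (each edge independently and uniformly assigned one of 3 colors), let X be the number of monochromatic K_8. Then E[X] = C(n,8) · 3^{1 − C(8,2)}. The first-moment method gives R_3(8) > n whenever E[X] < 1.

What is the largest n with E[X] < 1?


We need C(n, 8) · 3^{1 − 28} < 1, i.e. C(n, 8) < 3^{28 − 1} = 7625597484987.
Check values of n near the boundary:
  n = 154: C(154, 8) = 6521818990995; 6521818990995 < 7625597484987? YES
  n = 155: C(155, 8) = 6876747915675; 6876747915675 < 7625597484987? YES
  n = 156: C(156, 8) = 7248464019225; 7248464019225 < 7625597484987? YES
  n = 157: C(157, 8) = 7637643295425; 7637643295425 < 7625597484987? NO
  n = 158: C(158, 8) = 8044984271181; 8044984271181 < 7625597484987? NO
The largest n with C(n, 8) < 7625597484987 is n = 156 (where E[X] = 805384891025/847288609443 ≈ 0.951). Hence R_3(8) > 156, i.e. R_3(8) ≥ 157.

Largest n = 156; hence R_3(8) > 156.


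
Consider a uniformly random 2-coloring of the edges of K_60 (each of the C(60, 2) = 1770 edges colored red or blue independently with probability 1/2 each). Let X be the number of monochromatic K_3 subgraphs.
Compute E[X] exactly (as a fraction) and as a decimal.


Let X = Σ_S X_S over the C(60, 3) = 34220 subsets S of size 3, where X_S = 1 if the K_3 on S is monochromatic.
For a fixed S, the K_3 on S has C(3, 2) = 3 edges. P[all 3 edges red] = (1/2)^3, and likewise for blue, so P[monochromatic] = 2·(1/2)^3 = 2^{1 − 3} = 1/4.
Summing: E[X] = C(60, 3) · 2^{1 − 3} = 34220 · 1/4 = 8555.
Numerically: E[X] ≈ 8555.00000.

E[X] = C(60,3)·2^(1−C(3,2)) = 8555 ≈ 8555.00000.


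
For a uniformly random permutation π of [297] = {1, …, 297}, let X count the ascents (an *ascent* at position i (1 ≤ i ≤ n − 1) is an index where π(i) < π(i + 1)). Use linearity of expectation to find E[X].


Write X = Σ X_I over i = 1, …, 296, with X_I the indicator of one ascent.
There are 296 indicators.
For each fixed i, the pair (π(i), π(i+1)) is a uniformly random ordered pair of distinct values from {1, …, 297}; by symmetry P[π(i) < π(i+1)] = 1/2.
By linearity: E[X] = 296 · (1/2) = (297 − 1) · (1/2) = 148 ≈ 148.00000.

E[X] = 148 = 148.00000.


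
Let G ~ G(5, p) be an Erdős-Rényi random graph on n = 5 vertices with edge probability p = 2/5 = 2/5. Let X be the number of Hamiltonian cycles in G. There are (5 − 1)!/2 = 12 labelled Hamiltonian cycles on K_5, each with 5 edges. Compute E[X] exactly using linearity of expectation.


K_5 has (5 − 1)!/2 = 12 labelled Hamiltonian cycles.
For each such Hamiltonian cycle H, let X_H = 1 if all 5 edges of H are present in G. Then P[X_H = 1] = p^{5} = (2/5)^{5} = 32/3125.
Summing the indicators: E[X] = Σ_H E[X_H] = 12 · p^{5} = 12 · 32/3125 = 384/3125.
Numerically: E[X] ≈ 0.1229.

E[X] = 12 · (2/5)^{5} = 384/3125 ≈ 0.1229.


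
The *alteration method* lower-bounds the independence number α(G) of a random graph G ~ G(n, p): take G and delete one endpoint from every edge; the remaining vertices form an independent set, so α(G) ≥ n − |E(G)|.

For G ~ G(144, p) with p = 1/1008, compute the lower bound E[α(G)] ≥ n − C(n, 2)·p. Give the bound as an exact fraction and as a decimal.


E[|E(G)|] = C(144, 2)·p = 10296 · (1/1008) = 143/14.
E[α(G)] ≥ n − E[|E(G)|] = 144 − 143/14 = 1873/14.
Numerically: ≈ 133.786.
(This is only a lower bound; the true E[α(G)] may be larger.)

E[α(G)] ≥ 1873/14 ≈ 133.786.


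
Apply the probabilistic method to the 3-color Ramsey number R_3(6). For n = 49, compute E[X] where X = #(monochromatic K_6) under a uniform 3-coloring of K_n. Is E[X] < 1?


E[X] = C(49, 6) · 3^{1 − 15} = 13983816 · 3^{−14} = 13983816/4782969.
As a reduced fraction: E[X] = 4661272/1594323 ≈ 2.9236685.
Is E[X] < 1? NO.
Since E[X] ≥ 1, the first-moment bound is inconclusive at n = 49; it does NOT by itself certify R_3(6) > 49.

E[X] = 4661272/1594323 ≈ 2.9236685; E[X] ≥ 1; first-moment method inconclusive here.


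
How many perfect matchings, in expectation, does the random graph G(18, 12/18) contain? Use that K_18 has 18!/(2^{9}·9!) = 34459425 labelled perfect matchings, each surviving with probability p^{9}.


K_18 has 18!/(2^{9}·9!) = 34459425 labelled perfect matchings.
For each such perfect matching H, let X_H = 1 if all 9 edges of H are present in G. Then P[X_H = 1] = p^{9} = (2/3)^{9} = 512/19683.
By linearity: E[X] = Σ_H E[X_H] = 34459425 · p^{9} = 34459425 · 512/19683 = 217817600/243.
Numerically: E[X] ≈ 896369.

E[X] = 34459425 · (2/3)^{9} = 217817600/243 ≈ 896369.


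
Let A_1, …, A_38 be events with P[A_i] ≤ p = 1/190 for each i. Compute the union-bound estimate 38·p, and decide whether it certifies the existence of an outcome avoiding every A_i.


Union bound: P[∪_{i=1}^{38} A_i] ≤ Σ_i P[A_i] ≤ 38·p = 38·(1/190) = 1/5.
Numerically: 1/5 ≈ 0.2000000.
Is 1/5 < 1? YES.
Since P[∪ A_i] ≤ 1/5 < 1, the complement has P[∩ A_i^c] ≥ 1 − 1/5 = 4/5 > 0, so some outcome avoids every A_i.

38·p = 1/5 ≈ 0.2000000; existence CERTIFIED by the union bound.


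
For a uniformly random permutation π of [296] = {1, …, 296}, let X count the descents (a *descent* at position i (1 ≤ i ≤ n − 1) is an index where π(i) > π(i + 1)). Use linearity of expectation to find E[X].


Write X = Σ X_I over i = 1, …, 295, with X_I the indicator of one descent.
There are 295 indicators.
For each fixed i, the pair (π(i), π(i+1)) is a uniformly random ordered pair of distinct values from {1, …, 296}; by symmetry P[π(i) > π(i+1)] = 1/2.
By linearity: E[X] = 295 · (1/2) = (296 − 1) · (1/2) = 295/2 ≈ 147.500.

E[X] = 295/2 = 147.500.


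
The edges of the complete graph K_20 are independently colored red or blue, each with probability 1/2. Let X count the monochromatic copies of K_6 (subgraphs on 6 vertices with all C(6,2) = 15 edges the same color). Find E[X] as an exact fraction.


Let X = Σ_S X_S over the C(20, 6) = 38760 subsets S of size 6, where X_S = 1 if the K_6 on S is monochromatic.
For a fixed S, the K_6 on S has C(6, 2) = 15 edges. P[all 15 edges red] = (1/2)^15, and likewise for blue, so P[monochromatic] = 2·(1/2)^15 = 2^{1 − 15} = 1/16384.
By linearity of expectation: E[X] = C(20, 6) · 2^{1 − 15} = 38760 · 1/16384 = 4845/2048.
Numerically: E[X] ≈ 2.366.

E[X] = C(20,6)·2^(1−C(6,2)) = 4845/2048 ≈ 2.366.


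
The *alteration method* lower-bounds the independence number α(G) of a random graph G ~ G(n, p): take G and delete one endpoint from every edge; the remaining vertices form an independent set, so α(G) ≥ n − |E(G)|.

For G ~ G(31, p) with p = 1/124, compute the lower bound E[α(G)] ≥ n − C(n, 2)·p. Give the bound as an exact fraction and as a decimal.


E[|E(G)|] = C(31, 2)·p = 465 · (1/124) = 15/4.
E[α(G)] ≥ n − E[|E(G)|] = 31 − 15/4 = 109/4.
Numerically: ≈ 27.250000.
(This is only a lower bound; the true E[α(G)] may be larger.)

E[α(G)] ≥ 109/4 ≈ 27.250000.


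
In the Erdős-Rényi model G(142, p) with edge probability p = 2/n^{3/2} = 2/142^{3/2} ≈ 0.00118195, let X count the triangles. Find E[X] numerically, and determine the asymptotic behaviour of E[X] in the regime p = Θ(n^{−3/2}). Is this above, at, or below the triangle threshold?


Number of potential triangles: C(142, 3) = 467180.
Each occurs with probability p³ ≈ (0.00118195)³ ≈ 1.65117246e-09.
By linearity: E[X] = C(142, 3)·p³ ≈ 467180 · 1.65117246e-09 ≈ 0.000771.
Since α = 3/2 > 1, p = c/n^{3/2} = o(1/n) is below the triangle threshold p ~ 1/n. Asymptotically E[X] ~ (c³/6)·n^{3(1−α)} = (2³/6)·n^{-1.5} → 0, so by Markov's inequality G has no triangles w.h.p.

E[X] ≈ 0.000771; in regime p = Θ(1/n^{3/2}) E[X] tends to 0 (below the triangle threshold p ~ 1/n).


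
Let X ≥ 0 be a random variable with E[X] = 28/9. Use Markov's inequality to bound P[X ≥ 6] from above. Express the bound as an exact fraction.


μ = E[X] = 28/9, a = 6.
Markov: P[X ≥ 6] ≤ μ/a = (28/9)/6 = 14/27.
Numerically: ≈ 0.519.
(Since a = 6 > μ = 3.111, the bound 14/27 is < 1 and informative.)

P[X ≥ 6] ≤ 14/27 ≈ 0.519.


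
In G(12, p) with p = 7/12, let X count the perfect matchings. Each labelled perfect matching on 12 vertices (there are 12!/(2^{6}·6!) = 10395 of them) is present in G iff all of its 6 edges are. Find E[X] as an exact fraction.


K_12 has 12!/(2^{6}·6!) = 10395 labelled perfect matchings.
For each such perfect matching H, let X_H = 1 if all 6 edges of H are present in G. Then P[X_H = 1] = p^{6} = (7/12)^{6} = 117649/2985984.
By linearity of expectation: E[X] = Σ_H E[X_H] = 10395 · p^{6} = 10395 · 117649/2985984 = 45294865/110592.
Numerically: E[X] ≈ 409.567.

E[X] = 10395 · (7/12)^{6} = 45294865/110592 ≈ 409.567.


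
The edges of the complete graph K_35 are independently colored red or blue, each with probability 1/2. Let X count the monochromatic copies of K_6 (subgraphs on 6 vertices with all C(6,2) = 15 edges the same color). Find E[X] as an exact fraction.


Let X = Σ_S X_S over the C(35, 6) = 1623160 subsets S of size 6, where X_S = 1 if the K_6 on S is monochromatic.
For a fixed S, the K_6 on S has C(6, 2) = 15 edges. P[all 15 edges red] = (1/2)^15, and likewise for blue, so P[monochromatic] = 2·(1/2)^15 = 2^{1 − 15} = 1/16384.
By linearity: E[X] = C(35, 6) · 2^{1 − 15} = 1623160 · 1/16384 = 202895/2048.
Numerically: E[X] ≈ 99.070.

E[X] = C(35,6)·2^(1−C(6,2)) = 202895/2048 ≈ 99.070.


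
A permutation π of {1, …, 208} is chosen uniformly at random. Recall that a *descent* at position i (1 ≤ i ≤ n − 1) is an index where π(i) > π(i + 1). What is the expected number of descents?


Write X = Σ X_I over i = 1, …, 207, with X_I the indicator of one descent.
There are 207 indicators.
For each fixed i, the pair (π(i), π(i+1)) is a uniformly random ordered pair of distinct values from {1, …, 208}; by symmetry P[π(i) > π(i+1)] = 1/2.
By linearity: E[X] = 207 · (1/2) = (208 − 1) · (1/2) = 207/2 ≈ 103.5000.

E[X] = 207/2 = 103.5000.


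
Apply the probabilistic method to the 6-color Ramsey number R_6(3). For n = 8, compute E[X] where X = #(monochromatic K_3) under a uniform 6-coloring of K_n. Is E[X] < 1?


E[X] = C(8, 3) · 6^{1 − 3} = 56 · 6^{−2} = 56/36.
As a reduced fraction: E[X] = 14/9 ≈ 1.55556.
Is E[X] < 1? NO.
Since E[X] ≥ 1, the first-moment bound is inconclusive at n = 8; it does NOT by itself certify R_6(3) > 8.

E[X] = 14/9 ≈ 1.55556; E[X] ≥ 1; first-moment method inconclusive here.


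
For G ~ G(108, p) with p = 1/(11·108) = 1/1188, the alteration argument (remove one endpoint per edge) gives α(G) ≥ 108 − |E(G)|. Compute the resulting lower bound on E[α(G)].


E[|E(G)|] = C(108, 2)·p = 5778 · (1/1188) = 107/22.
E[α(G)] ≥ n − E[|E(G)|] = 108 − 107/22 = 2269/22.
Numerically: ≈ 103.136364.
(This is only a lower bound; the true E[α(G)] may be larger.)

E[α(G)] ≥ 2269/22 ≈ 103.136364.


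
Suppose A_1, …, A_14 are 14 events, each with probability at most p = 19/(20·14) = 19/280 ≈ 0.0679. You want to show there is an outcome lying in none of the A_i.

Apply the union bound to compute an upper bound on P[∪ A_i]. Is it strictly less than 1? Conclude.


Union bound: P[∪_{i=1}^{14} A_i] ≤ Σ_i P[A_i] ≤ 14·p = 14·(19/280) = 19/20.
Numerically: 19/20 ≈ 0.9500.
Is 19/20 < 1? YES.
Since P[∪ A_i] ≤ 19/20 < 1, the complement has P[∩ A_i^c] ≥ 1 − 19/20 = 1/20 > 0, so some outcome avoids every A_i.

14·p = 19/20 ≈ 0.9500; existence CERTIFIED by the union bound.


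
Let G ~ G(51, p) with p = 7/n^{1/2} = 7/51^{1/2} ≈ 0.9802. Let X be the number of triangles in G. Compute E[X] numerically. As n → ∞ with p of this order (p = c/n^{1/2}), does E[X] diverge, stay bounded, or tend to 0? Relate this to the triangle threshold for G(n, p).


Number of potential triangles: C(51, 3) = 20825.
Each occurs with probability p³ ≈ (0.9802)³ ≈ 9.417570e-01.
By linearity: E[X] = C(51, 3)·p³ ≈ 20825 · 9.417570e-01 ≈ 19612.0895.
Since α = 1/2 < 1, p = c/n^{1/2} ≫ 1/n is above the triangle threshold p ~ 1/n. Asymptotically E[X] ~ (c³/6)·n^{3(1−α)} = (7³/6)·n^{1.5} → ∞; triangles are abundant w.h.p.

E[X] ≈ 19612.0895; in regime p = Θ(1/n^{1/2}) E[X] diverges (above the triangle threshold p ~ 1/n).
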